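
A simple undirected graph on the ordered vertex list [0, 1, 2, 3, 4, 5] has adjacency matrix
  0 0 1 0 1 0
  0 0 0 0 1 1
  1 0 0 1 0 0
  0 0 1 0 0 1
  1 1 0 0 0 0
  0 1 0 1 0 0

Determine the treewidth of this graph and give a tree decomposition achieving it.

The largest bag has 3 vertices, giving width 2; this decomposition certifies tw(G) ≤ 2. For the lower bound, G contains the cycle 2–0–4–1–5–3–2, so G is not a forest; only forests have treewidth ≤ 1, hence tw(G) ≥ 2. Therefore the treewidth is 2.

Treewidth 2.
One such decomposition:
Bags: B1 = {0, 2, 4}  B2 = {1, 2, 4}  B3 = {1, 2, 5}  B4 = {2, 3, 5}
Tree: B1–B2, B2–B3, B3–B4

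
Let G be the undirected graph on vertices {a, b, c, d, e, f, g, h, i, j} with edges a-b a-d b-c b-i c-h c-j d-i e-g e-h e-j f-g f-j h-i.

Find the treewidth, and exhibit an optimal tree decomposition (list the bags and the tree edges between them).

Treewidth 2.
One such decomposition:
Bags: B1 = {a, b, d}  B2 = {b, d, i}  B3 = {b, c, i}  B4 = {c, h, i}  B5 = {c, h, j}  B6 = {e, h, j}  B7 = {e, f, j}  B8 = {e, f, g}
Tree: B1–B2, B2–B3, B3–B4, B4–B5, B5–B6, B6–B7, B7–B8

The largest bag has 3 vertices, giving width 2; this decomposition certifies tw(G) ≤ 2. The edges a–d–i–b–a form a cycle, so G is not a tree and its treewidth is at least 2. Combining the bounds, tw(G) = 2.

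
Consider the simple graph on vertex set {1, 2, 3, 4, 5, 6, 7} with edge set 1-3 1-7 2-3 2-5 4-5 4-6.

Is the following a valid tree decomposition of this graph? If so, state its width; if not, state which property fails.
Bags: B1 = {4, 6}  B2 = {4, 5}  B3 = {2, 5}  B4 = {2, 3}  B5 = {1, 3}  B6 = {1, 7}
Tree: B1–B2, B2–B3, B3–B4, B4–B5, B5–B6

Vertex coverage: the bags together contain {1, 2, 3, 4, 5, 6, 7}, the full vertex set. Edge coverage: each edge of G has both endpoints in at least one bag. Running intersection: for every vertex, the bags containing it form a connected subtree. All three properties hold, so this is a valid tree decomposition of width max|bag| − 1 = 1, and hence tw(G) ≤ 1.

Yes; width 1.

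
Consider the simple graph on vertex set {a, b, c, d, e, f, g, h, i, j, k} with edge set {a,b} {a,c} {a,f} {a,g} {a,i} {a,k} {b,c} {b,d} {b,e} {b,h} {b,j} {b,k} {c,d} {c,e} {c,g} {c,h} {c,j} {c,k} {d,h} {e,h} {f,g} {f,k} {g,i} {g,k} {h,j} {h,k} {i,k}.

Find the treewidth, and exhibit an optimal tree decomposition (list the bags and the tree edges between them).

Treewidth 3.
Bags: B1 = {a, b, c, k}  B2 = {b, c, h, k}  B3 = {b, c, e, h}  B4 = {a, c, g, k}  B5 = {b, c, h, j}  B6 = {a, g, i, k}  B7 = {a, f, g, k}  B8 = {b, c, d, h}
Tree: B1–B2, B2–B3, B1–B4, B3–B5, B4–B6, B6–B7, B5–B8

Each bag holds 4 vertices, so the decomposition has width 3, which upper-bounds the treewidth. For the lower bound, the 4 vertices {a, c, g, k} are pairwise adjacent, and any tree decomposition puts a clique entirely inside one bag — forcing width ≥ 3. Hence tw(G) = 3 exactly.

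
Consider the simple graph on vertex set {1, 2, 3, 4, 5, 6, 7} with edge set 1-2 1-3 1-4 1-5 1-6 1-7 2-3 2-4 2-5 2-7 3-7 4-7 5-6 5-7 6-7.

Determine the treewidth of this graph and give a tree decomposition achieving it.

Every bag has size at most 4, so the width is 4 − 1 = 3 and tw(G) ≤ 3. On the other hand G contains the 4-clique {1, 2, 3, 7}. A clique must lie in a single bag of any decomposition, so no decomposition can have width below 3. Combining the bounds, tw(G) = 3.

Treewidth 3.
One such decomposition:
Bags: B1 = {1, 2, 4, 7}  B2 = {1, 2, 5, 7}  B3 = {1, 2, 3, 7}  B4 = {1, 5, 6, 7}
Tree: B1–B2, B2–B3, B2–B4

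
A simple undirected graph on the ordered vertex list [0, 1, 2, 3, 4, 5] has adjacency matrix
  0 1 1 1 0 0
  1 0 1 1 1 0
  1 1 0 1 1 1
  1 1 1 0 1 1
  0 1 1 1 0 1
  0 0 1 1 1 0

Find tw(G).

A width-3 tree decomposition is:
Bags: B1 = {0, 1, 2, 3}  B2 = {1, 2, 3, 4}  B3 = {2, 3, 4, 5}
Tree: B1–B2, B2–B3
The largest bag has 4 vertices, giving width 3; this decomposition certifies tw(G) ≤ 3. For the lower bound, the 4 vertices {0, 1, 2, 3} are pairwise adjacent, and any tree decomposition puts a clique entirely inside one bag — forcing width ≥ 3. Hence tw(G) = 3 exactly.

3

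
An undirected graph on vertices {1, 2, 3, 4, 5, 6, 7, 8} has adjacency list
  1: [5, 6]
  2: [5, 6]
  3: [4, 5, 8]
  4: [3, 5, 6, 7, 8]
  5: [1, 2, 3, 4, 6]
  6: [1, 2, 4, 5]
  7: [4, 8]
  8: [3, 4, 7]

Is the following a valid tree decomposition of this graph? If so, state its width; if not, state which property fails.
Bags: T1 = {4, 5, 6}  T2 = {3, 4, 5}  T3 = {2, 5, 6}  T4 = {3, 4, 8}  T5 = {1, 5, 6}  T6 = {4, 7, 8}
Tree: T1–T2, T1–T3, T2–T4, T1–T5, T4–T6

Every vertex of G appears in some bag (union = {1, 2, 3, 4, 5, 6, 7, 8}); every edge is covered by a bag; and for each vertex v the set of bags containing v is connected in the bag tree. The decomposition is therefore valid. The largest bag has 3 vertices, so the width is 2.

Yes; width 2.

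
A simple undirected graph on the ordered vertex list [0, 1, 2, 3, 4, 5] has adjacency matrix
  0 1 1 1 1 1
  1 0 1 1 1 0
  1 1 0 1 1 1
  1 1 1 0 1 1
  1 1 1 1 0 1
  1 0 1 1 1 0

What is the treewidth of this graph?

A width-4 tree decomposition is:
Bags: B1 = {0, 1, 2, 3, 4}  B2 = {0, 2, 3, 4, 5}
Tree: B1–B2
The largest bag has 5 vertices, giving width 4; this decomposition certifies tw(G) ≤ 4. On the other hand G contains the 5-clique {0, 1, 2, 3, 4}. A clique must lie in a single bag of any decomposition, so no decomposition can have width below 4. Combining the bounds, tw(G) = 4.

4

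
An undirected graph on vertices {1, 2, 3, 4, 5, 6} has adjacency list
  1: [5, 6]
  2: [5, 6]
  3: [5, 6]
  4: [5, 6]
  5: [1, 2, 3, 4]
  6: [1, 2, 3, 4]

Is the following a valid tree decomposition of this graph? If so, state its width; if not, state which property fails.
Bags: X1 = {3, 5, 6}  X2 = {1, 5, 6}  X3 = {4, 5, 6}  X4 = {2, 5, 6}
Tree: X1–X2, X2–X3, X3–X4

Yes; width 2.

Every vertex of G appears in some bag (union = {1, 2, 3, 4, 5, 6}); every edge is covered by a bag; and for each vertex v the set of bags containing v is connected in the bag tree. The decomposition is therefore valid. The largest bag has 3 vertices, so the width is 2.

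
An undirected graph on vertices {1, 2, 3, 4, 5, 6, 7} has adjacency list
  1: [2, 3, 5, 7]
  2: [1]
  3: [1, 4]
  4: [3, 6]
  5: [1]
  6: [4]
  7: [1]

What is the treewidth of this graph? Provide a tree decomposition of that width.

Treewidth 1.
Bags: B1 = {1, 3}  B2 = {3, 4}  B3 = {1, 7}  B4 = {1, 5}  B5 = {1, 2}  B6 = {4, 6}
Tree: B1–B2, B1–B3, B1–B4, B3–B5, B2–B6

Each bag holds 2 vertices, so the decomposition has width 1, which upper-bounds the treewidth. Since G has at least one edge (e.g. 1–3), it is not an edgeless graph, so tw(G) ≥ 1. Therefore the treewidth is 1.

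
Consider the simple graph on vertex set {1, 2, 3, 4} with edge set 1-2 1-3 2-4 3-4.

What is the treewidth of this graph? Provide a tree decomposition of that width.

Treewidth 2.
One optimal decomposition is:
Bags: B1 = {1, 2, 4}  B2 = {1, 3, 4}
Tree: B1–B2

Every bag has size at most 3, so the width is 3 − 1 = 2 and tw(G) ≤ 2. Since 4–2–1–3–4 is a cycle in G, G is not acyclic. Forests are exactly the graphs of treewidth ≤ 1, so tw(G) ≥ 2. Hence tw(G) = 2 exactly.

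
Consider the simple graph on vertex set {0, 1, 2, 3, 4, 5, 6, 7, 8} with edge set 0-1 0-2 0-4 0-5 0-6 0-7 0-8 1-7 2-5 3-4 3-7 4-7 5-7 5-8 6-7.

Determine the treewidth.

A width-2 tree decomposition is:
Bags: B1 = {0, 2, 5}  B2 = {0, 5, 7}  B3 = {0, 1, 7}  B4 = {0, 5, 8}  B5 = {0, 4, 7}  B6 = {3, 4, 7}  B7 = {0, 6, 7}
Tree: B1–B2, B2–B3, B2–B4, B3–B5, B5–B6, B2–B7
The largest bag has 3 vertices, giving width 2; this decomposition certifies tw(G) ≤ 2. On the other hand G contains the 3-clique {0, 5, 8}. A clique must lie in a single bag of any decomposition, so no decomposition can have width below 2. The upper and lower bounds meet at 2, so that is the treewidth.

2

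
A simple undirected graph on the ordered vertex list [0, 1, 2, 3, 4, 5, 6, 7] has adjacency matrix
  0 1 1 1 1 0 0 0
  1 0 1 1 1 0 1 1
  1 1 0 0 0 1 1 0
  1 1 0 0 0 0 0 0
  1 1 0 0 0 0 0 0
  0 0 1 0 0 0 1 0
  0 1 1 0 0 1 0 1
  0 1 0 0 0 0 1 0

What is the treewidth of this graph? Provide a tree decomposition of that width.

Each bag holds 3 vertices, so the decomposition has width 2, which upper-bounds the treewidth. Conversely, {0, 1, 2} is a clique of size 3, and the vertices of any clique must share a bag in every tree decomposition; so some bag has ≥ 3 vertices and tw(G) ≥ 2. The upper and lower bounds meet at 2, so that is the treewidth.

Treewidth 2.
One such decomposition:
Bags: B1 = {0, 1, 2}  B2 = {1, 2, 6}  B3 = {0, 1, 3}  B4 = {1, 6, 7}  B5 = {2, 5, 6}  B6 = {0, 1, 4}
Tree: B1–B2, B1–B3, B2–B4, B2–B5, B3–B6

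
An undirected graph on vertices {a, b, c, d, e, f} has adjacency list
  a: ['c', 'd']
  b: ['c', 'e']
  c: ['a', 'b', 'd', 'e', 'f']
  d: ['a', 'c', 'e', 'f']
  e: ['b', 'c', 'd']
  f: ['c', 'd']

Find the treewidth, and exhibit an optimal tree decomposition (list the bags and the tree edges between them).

Treewidth 2.
One optimal decomposition is:
Bags: B1 = {c, d, f}  B2 = {c, d, e}  B3 = {a, c, d}  B4 = {b, c, e}
Tree: B1–B2, B2–B3, B2–B4

Every bag has size at most 3, so the width is 3 − 1 = 2 and tw(G) ≤ 2. On the other hand G contains the 3-clique {c, d, e}. A clique must lie in a single bag of any decomposition, so no decomposition can have width below 2. Hence tw(G) = 2 exactly.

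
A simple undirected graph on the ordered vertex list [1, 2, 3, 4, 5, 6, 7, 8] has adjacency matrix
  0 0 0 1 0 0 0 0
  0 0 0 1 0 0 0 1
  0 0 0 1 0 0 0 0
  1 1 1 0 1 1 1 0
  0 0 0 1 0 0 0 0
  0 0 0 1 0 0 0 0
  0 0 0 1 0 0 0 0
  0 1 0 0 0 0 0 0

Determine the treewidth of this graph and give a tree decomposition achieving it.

Every bag has size at most 2, so the width is 2 − 1 = 1 and tw(G) ≤ 1. Since G has at least one edge (e.g. 2–4), it is not an edgeless graph, so tw(G) ≥ 1. Therefore the treewidth is 1.

Treewidth 1.
One optimal decomposition is:
Bags: B1 = {2, 4}  B2 = {2, 8}  B3 = {4, 6}  B4 = {1, 4}  B5 = {4, 7}  B6 = {4, 5}  B7 = {3, 4}
Tree: B1–B2, B1–B3, B3–B4, B1–B5, B1–B6, B6–B7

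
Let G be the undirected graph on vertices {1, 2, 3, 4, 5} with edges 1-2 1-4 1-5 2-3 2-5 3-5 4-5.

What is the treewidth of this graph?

2

A width-2 tree decomposition is:
Bags: B1 = {1, 2, 5}  B2 = {2, 3, 5}  B3 = {1, 4, 5}
Tree: B1–B2, B1–B3
The largest bag has 3 vertices, giving width 2; this decomposition certifies tw(G) ≤ 2. On the other hand G contains the 3-clique {1, 2, 5}. A clique must lie in a single bag of any decomposition, so no decomposition can have width below 2. Combining the bounds, tw(G) = 2.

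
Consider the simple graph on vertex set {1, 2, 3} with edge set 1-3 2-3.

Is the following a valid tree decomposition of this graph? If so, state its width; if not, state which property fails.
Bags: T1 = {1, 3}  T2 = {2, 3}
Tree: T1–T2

Vertex coverage: the bags together contain {1, 2, 3}, the full vertex set. Edge coverage: each edge of G has both endpoints in at least one bag. Running intersection: for every vertex, the bags containing it form a connected subtree. All three properties hold, so this is a valid tree decomposition of width max|bag| − 1 = 1, and hence tw(G) ≤ 1.

Yes; width 1.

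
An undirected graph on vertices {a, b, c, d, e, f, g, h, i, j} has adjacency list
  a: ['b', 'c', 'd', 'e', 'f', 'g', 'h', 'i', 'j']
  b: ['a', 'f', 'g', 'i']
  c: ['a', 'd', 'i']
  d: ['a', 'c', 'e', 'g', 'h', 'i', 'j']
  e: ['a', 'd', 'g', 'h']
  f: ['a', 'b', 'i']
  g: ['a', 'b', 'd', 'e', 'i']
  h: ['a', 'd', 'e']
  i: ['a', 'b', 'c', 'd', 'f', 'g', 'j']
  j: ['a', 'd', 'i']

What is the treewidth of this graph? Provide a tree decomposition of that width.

The largest bag has 4 vertices, giving width 3; this decomposition certifies tw(G) ≤ 3. On the other hand G contains the 4-clique {a, d, e, g}. A clique must lie in a single bag of any decomposition, so no decomposition can have width below 3. Hence tw(G) = 3 exactly.

Treewidth 3.
One optimal decomposition is:
Bags: B1 = {a, d, e, g}  B2 = {a, d, e, h}  B3 = {a, d, g, i}  B4 = {a, b, g, i}  B5 = {a, c, d, i}  B6 = {a, b, f, i}  B7 = {a, d, i, j}
Tree: B1–B2, B1–B3, B3–B4, B3–B5, B4–B6, B3–B7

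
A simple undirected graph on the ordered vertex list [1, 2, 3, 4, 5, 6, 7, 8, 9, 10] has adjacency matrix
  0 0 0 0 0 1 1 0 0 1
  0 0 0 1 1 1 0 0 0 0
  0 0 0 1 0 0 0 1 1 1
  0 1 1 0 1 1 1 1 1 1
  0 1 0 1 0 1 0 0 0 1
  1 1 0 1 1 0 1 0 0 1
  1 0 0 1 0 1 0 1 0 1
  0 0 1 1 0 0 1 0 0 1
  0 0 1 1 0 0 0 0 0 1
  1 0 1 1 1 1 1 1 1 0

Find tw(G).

3

A width-3 tree decomposition is:
Bags: B1 = {4, 5, 6, 10}  B2 = {4, 6, 7, 10}  B3 = {4, 7, 8, 10}  B4 = {3, 4, 8, 10}  B5 = {3, 4, 9, 10}  B6 = {2, 4, 5, 6}  B7 = {1, 6, 7, 10}
Tree: B1–B2, B2–B3, B3–B4, B4–B5, B1–B6, B2–B7
Every bag has size at most 4, so the width is 4 − 1 = 3 and tw(G) ≤ 3. Conversely, {1, 6, 7, 10} is a clique of size 4, and the vertices of any clique must share a bag in every tree decomposition; so some bag has ≥ 4 vertices and tw(G) ≥ 3. The upper and lower bounds meet at 3, so that is the treewidth.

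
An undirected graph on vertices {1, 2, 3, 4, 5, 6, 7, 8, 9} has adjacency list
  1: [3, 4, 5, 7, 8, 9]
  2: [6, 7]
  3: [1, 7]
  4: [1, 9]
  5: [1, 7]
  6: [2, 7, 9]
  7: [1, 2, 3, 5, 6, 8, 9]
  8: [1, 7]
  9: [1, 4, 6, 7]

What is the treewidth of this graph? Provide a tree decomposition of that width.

Treewidth 2.
Bags: B1 = {1, 7, 9}  B2 = {6, 7, 9}  B3 = {1, 5, 7}  B4 = {1, 4, 9}  B5 = {1, 7, 8}  B6 = {1, 3, 7}  B7 = {2, 6, 7}
Tree: B1–B2, B1–B3, B1–B4, B3–B5, B5–B6, B2–B7

Each bag holds 3 vertices, so the decomposition has width 2, which upper-bounds the treewidth. On the other hand G contains the 3-clique {1, 4, 9}. A clique must lie in a single bag of any decomposition, so no decomposition can have width below 2. Combining the bounds, tw(G) = 2.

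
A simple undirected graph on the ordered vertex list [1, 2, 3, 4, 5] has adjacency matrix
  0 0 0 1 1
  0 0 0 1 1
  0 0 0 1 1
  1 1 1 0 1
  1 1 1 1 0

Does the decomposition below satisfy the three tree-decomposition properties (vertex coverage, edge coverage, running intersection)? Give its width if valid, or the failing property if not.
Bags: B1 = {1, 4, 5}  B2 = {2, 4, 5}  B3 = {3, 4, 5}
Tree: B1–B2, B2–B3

Yes; width 2.

Checking the three conditions: (i) the bags cover all of {1, 2, 3, 4, 5}; (ii) for each edge, some bag contains both endpoints; (iii) the bags containing any fixed vertex form a subtree. All hold, so the decomposition is valid with width 3 − 1 = 2.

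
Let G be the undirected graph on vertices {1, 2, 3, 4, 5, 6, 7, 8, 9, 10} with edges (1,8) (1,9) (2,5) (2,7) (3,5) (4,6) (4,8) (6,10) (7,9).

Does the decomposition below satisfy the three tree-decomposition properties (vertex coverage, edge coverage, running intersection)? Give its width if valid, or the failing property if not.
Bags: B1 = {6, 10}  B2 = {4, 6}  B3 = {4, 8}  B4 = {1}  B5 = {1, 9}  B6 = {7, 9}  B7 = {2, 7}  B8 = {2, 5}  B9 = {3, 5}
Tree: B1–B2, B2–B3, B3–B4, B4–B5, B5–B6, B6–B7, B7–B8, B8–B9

No — edge (8,1) lies in no bag.

A tree decomposition must satisfy three properties: every vertex lies in some bag; for every edge, both endpoints lie together in some bag; and for every vertex, the bags containing it form a connected subtree. Here edge (8,1) lies in no bag, so the decomposition is invalid.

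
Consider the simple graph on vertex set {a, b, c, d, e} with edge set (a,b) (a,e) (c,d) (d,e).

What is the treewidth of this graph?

1

A width-1 tree decomposition is:
Bags: B1 = {c, d}  B2 = {d, e}  B3 = {a, e}  B4 = {a, b}
Tree: B1–B2, B2–B3, B3–B4
Each bag holds 2 vertices, so the decomposition has width 1, which upper-bounds the treewidth. Any graph with an edge has treewidth ≥ 1, and G has the edge c–d. Combining the bounds, tw(G) = 1.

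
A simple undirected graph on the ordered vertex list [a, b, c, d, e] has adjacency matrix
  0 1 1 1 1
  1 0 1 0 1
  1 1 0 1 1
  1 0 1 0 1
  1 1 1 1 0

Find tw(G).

3

A width-3 tree decomposition is:
Bags: B1 = {a, b, c, e}  B2 = {a, c, d, e}
Tree: B1–B2
The largest bag has 4 vertices, giving width 3; this decomposition certifies tw(G) ≤ 3. Conversely, {a, c, d, e} is a clique of size 4, and the vertices of any clique must share a bag in every tree decomposition; so some bag has ≥ 4 vertices and tw(G) ≥ 3. The upper and lower bounds meet at 3, so that is the treewidth.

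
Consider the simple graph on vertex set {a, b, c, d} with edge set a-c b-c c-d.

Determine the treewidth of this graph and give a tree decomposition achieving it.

The largest bag has 2 vertices, giving width 1; this decomposition certifies tw(G) ≤ 1. Any graph with an edge has treewidth ≥ 1, and G has the edge b–c. Therefore the treewidth is 1.

Treewidth 1.
One such decomposition:
Bags: B1 = {b, c}  B2 = {c, d}  B3 = {a, c}
Tree: B1–B2, B2–B3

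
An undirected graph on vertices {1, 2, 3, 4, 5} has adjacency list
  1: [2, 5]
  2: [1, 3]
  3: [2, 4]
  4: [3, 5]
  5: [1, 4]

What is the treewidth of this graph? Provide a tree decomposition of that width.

Treewidth 2.
One such decomposition:
Bags: B1 = {1, 2, 3}  B2 = {1, 3, 5}  B3 = {3, 4, 5}
Tree: B1–B2, B2–B3

The largest bag has 3 vertices, giving width 2; this decomposition certifies tw(G) ≤ 2. Since 3–2–1–5–4–3 is a cycle in G, G is not acyclic. Forests are exactly the graphs of treewidth ≤ 1, so tw(G) ≥ 2. Combining the bounds, tw(G) = 2.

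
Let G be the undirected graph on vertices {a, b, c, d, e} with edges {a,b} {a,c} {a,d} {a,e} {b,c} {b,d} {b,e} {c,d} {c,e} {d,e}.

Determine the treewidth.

A width-4 tree decomposition is:
Bags: B1 = {a, b, c, d, e}
Tree: (single bag)
A single bag containing all 5 vertices is trivially a valid decomposition of width 4. For the lower bound, the 5 vertices {a, b, c, d, e} are pairwise adjacent, and any tree decomposition puts a clique entirely inside one bag — forcing width ≥ 4. Hence tw(G) = 4 exactly.

4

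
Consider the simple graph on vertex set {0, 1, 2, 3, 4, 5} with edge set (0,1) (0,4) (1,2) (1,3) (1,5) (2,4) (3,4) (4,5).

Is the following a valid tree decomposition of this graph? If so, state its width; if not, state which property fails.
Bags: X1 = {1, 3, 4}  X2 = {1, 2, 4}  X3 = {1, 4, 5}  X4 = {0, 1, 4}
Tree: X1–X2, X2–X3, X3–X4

Yes; width 2.

Checking the three conditions: (i) the bags cover all of {0, 1, 2, 3, 4, 5}; (ii) for each edge, some bag contains both endpoints; (iii) the bags containing any fixed vertex form a subtree. All hold, so the decomposition is valid with width 3 − 1 = 2.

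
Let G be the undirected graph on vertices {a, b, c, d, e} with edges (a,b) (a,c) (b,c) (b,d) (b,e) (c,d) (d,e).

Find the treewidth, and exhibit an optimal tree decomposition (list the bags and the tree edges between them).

Treewidth 2.
One optimal decomposition is:
Bags: B1 = {b, c, d}  B2 = {b, d, e}  B3 = {a, b, c}
Tree: B1–B2, B1–B3

Every bag has size at most 3, so the width is 3 − 1 = 2 and tw(G) ≤ 2. On the other hand G contains the 3-clique {b, d, e}. A clique must lie in a single bag of any decomposition, so no decomposition can have width below 2. Therefore the treewidth is 2.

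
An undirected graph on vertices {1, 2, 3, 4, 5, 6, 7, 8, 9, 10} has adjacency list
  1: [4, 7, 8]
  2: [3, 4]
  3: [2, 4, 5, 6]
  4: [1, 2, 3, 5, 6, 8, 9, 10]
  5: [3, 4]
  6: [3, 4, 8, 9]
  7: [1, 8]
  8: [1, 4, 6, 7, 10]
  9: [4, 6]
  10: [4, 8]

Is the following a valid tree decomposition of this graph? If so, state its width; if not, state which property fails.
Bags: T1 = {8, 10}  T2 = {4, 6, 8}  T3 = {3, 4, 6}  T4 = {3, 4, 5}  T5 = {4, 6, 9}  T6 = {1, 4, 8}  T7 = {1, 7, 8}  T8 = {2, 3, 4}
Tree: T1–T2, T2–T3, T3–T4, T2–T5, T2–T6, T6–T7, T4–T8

A tree decomposition must satisfy three properties: every vertex lies in some bag; for every edge, both endpoints lie together in some bag; and for every vertex, the bags containing it form a connected subtree. Here edge (4,10) lies in no bag, so the decomposition is invalid.

No — edge (4,10) lies in no bag.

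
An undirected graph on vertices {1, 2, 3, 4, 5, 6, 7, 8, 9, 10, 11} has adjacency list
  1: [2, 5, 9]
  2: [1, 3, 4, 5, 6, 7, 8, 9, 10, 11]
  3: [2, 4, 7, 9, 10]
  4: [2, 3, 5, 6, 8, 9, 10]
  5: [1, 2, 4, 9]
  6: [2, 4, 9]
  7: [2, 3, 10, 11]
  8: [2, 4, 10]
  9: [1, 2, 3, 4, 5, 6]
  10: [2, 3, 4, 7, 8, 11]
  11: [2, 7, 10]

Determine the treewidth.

3

A width-3 tree decomposition is:
Bags: B1 = {2, 4, 5, 9}  B2 = {2, 4, 6, 9}  B3 = {2, 3, 4, 9}  B4 = {2, 3, 4, 10}  B5 = {2, 3, 7, 10}  B6 = {1, 2, 5, 9}  B7 = {2, 4, 8, 10}  B8 = {2, 7, 10, 11}
Tree: B1–B2, B1–B3, B3–B4, B4–B5, B1–B6, B4–B7, B5–B8
The largest bag has 4 vertices, giving width 3; this decomposition certifies tw(G) ≤ 3. For the lower bound, the 4 vertices {1, 2, 5, 9} are pairwise adjacent, and any tree decomposition puts a clique entirely inside one bag — forcing width ≥ 3. Combining the bounds, tw(G) = 3.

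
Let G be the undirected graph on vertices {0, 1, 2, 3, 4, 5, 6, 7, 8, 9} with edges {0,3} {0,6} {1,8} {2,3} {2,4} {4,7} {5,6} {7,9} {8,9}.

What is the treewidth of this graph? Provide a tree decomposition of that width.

Treewidth 1.
One optimal decomposition is:
Bags: B1 = {5, 6}  B2 = {0, 6}  B3 = {0, 3}  B4 = {2, 3}  B5 = {2, 4}  B6 = {4, 7}  B7 = {7, 9}  B8 = {8, 9}  B9 = {1, 8}
Tree: B1–B2, B2–B3, B3–B4, B4–B5, B5–B6, B6–B7, B7–B8, B8–B9

Every bag has size at most 2, so the width is 2 − 1 = 1 and tw(G) ≤ 1. Since G has at least one edge (e.g. 5–6), it is not an edgeless graph, so tw(G) ≥ 1. The upper and lower bounds meet at 1, so that is the treewidth.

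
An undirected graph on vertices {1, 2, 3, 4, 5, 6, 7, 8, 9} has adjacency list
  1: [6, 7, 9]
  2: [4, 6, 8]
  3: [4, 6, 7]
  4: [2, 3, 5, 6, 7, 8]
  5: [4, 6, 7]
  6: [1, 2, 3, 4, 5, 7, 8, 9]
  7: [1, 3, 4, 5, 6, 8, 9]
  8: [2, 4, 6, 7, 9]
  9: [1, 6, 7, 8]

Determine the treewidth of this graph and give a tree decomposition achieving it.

Treewidth 3.
One such decomposition:
Bags: B1 = {4, 6, 7, 8}  B2 = {2, 4, 6, 8}  B3 = {6, 7, 8, 9}  B4 = {1, 6, 7, 9}  B5 = {4, 5, 6, 7}  B6 = {3, 4, 6, 7}
Tree: B1–B2, B1–B3, B3–B4, B1–B5, B5–B6

Every bag has size at most 4, so the width is 4 − 1 = 3 and tw(G) ≤ 3. On the other hand G contains the 4-clique {2, 4, 6, 8}. A clique must lie in a single bag of any decomposition, so no decomposition can have width below 3. Combining the bounds, tw(G) = 3.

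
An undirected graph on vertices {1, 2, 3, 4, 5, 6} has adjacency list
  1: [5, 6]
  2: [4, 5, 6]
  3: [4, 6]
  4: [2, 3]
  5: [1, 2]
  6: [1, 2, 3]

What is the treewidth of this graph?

A width-2 tree decomposition is:
Bags: B1 = {3, 4, 6}  B2 = {2, 4, 6}  B3 = {1, 2, 6}  B4 = {1, 2, 5}
Tree: B1–B2, B2–B3, B3–B4
Every bag has size at most 3, so the width is 3 − 1 = 2 and tw(G) ≤ 2. Since 3–4–2–6–3 is a cycle in G, G is not acyclic. Forests are exactly the graphs of treewidth ≤ 1, so tw(G) ≥ 2. Combining the bounds, tw(G) = 2.

2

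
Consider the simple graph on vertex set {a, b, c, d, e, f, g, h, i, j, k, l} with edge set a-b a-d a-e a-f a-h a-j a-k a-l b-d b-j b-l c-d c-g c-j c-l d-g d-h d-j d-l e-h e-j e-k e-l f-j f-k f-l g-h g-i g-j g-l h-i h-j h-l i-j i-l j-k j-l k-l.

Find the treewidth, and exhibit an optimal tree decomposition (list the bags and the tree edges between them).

Treewidth 4.
One such decomposition:
Bags: B1 = {d, g, h, j, l}  B2 = {a, d, h, j, l}  B3 = {g, h, i, j, l}  B4 = {a, e, h, j, l}  B5 = {a, e, j, k, l}  B6 = {a, f, j, k, l}  B7 = {c, d, g, j, l}  B8 = {a, b, d, j, l}
Tree: B1–B2, B1–B3, B2–B4, B4–B5, B5–B6, B1–B7, B2–B8

Each bag holds 5 vertices, so the decomposition has width 4, which upper-bounds the treewidth. Conversely, {d, g, h, j, l} is a clique of size 5, and the vertices of any clique must share a bag in every tree decomposition; so some bag has ≥ 5 vertices and tw(G) ≥ 4. Therefore the treewidth is 4.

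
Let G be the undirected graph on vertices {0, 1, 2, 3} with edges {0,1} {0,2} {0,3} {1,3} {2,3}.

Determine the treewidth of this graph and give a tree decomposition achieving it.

Treewidth 2.
One optimal decomposition is:
Bags: B1 = {0, 1, 3}  B2 = {0, 2, 3}
Tree: B1–B2

Every bag has size at most 3, so the width is 3 − 1 = 2 and tw(G) ≤ 2. Conversely, {0, 1, 3} is a clique of size 3, and the vertices of any clique must share a bag in every tree decomposition; so some bag has ≥ 3 vertices and tw(G) ≥ 2. Therefore the treewidth is 2.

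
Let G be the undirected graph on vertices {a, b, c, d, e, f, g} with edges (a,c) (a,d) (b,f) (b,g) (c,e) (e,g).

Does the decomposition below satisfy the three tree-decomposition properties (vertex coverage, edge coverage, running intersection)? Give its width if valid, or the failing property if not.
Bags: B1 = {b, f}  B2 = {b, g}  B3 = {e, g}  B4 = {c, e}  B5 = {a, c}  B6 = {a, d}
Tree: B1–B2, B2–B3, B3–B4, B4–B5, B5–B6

Checking the three conditions: (i) the bags cover all of {a, b, c, d, e, f, g}; (ii) for each edge, some bag contains both endpoints; (iii) the bags containing any fixed vertex form a subtree. All hold, so the decomposition is valid with width 2 − 1 = 1.

Yes; width 1.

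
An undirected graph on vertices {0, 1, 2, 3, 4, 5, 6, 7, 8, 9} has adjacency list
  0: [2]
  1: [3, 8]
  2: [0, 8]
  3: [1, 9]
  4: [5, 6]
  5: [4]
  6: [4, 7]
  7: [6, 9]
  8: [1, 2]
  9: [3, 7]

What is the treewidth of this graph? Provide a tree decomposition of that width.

Treewidth 1.
One such decomposition:
Bags: B1 = {0, 2}  B2 = {2, 8}  B3 = {1, 8}  B4 = {1, 3}  B5 = {3, 9}  B6 = {7, 9}  B7 = {6, 7}  B8 = {4, 6}  B9 = {4, 5}
Tree: B1–B2, B2–B3, B3–B4, B4–B5, B5–B6, B6–B7, B7–B8, B8–B9

Each bag holds 2 vertices, so the decomposition has width 1, which upper-bounds the treewidth. Any graph with an edge has treewidth ≥ 1, and G has the edge 0–2. Therefore the treewidth is 1.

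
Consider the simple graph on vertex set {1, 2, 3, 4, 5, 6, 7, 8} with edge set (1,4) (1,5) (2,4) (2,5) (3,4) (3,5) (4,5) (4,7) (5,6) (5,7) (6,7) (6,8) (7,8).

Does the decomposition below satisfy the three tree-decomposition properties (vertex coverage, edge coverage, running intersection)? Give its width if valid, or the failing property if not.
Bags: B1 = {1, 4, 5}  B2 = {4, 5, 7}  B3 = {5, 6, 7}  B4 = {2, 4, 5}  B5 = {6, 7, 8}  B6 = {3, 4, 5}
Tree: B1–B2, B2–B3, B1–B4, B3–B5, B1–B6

Vertex coverage: the bags together contain {1, 2, 3, 4, 5, 6, 7, 8}, the full vertex set. Edge coverage: each edge of G has both endpoints in at least one bag. Running intersection: for every vertex, the bags containing it form a connected subtree. All three properties hold, so this is a valid tree decomposition of width max|bag| − 1 = 2, and hence tw(G) ≤ 2.

Yes; width 2.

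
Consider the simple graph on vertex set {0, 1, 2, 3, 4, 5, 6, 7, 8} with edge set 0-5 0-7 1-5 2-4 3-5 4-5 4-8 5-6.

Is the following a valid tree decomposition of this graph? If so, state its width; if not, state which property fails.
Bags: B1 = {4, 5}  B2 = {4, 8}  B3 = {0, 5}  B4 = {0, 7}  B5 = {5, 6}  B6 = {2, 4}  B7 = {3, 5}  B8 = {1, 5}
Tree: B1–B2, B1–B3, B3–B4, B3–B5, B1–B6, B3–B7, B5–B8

Yes; width 1.

Vertex coverage: the bags together contain {0, 1, 2, 3, 4, 5, 6, 7, 8}, the full vertex set. Edge coverage: each edge of G has both endpoints in at least one bag. Running intersection: for every vertex, the bags containing it form a connected subtree. All three properties hold, so this is a valid tree decomposition of width max|bag| − 1 = 1, and hence tw(G) ≤ 1.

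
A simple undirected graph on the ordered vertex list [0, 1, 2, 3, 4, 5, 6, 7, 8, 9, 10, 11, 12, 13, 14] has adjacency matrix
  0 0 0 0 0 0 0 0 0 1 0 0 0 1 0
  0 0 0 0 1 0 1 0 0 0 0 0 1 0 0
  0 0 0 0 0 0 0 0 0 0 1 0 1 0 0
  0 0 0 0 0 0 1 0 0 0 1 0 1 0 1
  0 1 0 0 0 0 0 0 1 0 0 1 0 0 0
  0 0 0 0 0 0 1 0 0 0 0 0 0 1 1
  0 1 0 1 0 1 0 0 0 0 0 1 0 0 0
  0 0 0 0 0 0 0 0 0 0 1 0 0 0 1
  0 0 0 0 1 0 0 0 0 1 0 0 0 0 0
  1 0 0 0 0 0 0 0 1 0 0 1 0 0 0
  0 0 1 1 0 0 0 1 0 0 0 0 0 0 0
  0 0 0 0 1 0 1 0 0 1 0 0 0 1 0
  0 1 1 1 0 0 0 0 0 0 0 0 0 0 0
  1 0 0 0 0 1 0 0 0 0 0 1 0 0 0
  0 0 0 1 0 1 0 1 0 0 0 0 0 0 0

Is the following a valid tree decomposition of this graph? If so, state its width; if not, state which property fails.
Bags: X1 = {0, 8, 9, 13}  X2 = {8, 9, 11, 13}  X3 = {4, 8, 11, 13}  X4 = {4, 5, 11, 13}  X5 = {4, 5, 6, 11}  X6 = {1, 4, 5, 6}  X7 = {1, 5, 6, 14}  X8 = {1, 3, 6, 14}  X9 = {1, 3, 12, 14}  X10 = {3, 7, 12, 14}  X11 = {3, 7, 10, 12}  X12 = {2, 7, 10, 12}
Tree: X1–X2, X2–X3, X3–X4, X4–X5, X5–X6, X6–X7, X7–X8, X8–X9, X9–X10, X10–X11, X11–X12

Checking the three conditions: (i) the bags cover all of {0, 1, 2, 3, 4, 5, 6, 7, 8, 9, 10, 11, 12, 13, 14}; (ii) for each edge, some bag contains both endpoints; (iii) the bags containing any fixed vertex form a subtree. All hold, so the decomposition is valid with width 4 − 1 = 3.

Yes; width 3.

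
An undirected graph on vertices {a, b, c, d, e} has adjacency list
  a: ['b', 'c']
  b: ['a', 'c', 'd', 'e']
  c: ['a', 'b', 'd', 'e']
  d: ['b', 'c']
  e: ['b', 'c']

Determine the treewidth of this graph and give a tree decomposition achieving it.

Treewidth 2.
One such decomposition:
Bags: B1 = {b, c, e}  B2 = {a, b, c}  B3 = {b, c, d}
Tree: B1–B2, B2–B3

Every bag has size at most 3, so the width is 3 − 1 = 2 and tw(G) ≤ 2. On the other hand G contains the 3-clique {b, c, d}. A clique must lie in a single bag of any decomposition, so no decomposition can have width below 2. Therefore the treewidth is 2.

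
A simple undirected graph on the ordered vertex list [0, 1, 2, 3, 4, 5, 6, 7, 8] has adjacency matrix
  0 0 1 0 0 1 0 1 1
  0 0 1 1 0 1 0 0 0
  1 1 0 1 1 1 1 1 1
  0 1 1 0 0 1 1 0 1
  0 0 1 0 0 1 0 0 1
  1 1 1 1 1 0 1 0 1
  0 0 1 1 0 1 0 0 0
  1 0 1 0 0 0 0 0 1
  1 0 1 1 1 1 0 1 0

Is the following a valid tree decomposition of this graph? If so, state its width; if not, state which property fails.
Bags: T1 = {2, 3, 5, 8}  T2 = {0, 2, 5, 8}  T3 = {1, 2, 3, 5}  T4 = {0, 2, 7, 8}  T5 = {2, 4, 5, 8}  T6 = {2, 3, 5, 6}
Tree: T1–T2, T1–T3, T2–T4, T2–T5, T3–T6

Yes; width 3.

Checking the three conditions: (i) the bags cover all of {0, 1, 2, 3, 4, 5, 6, 7, 8}; (ii) for each edge, some bag contains both endpoints; (iii) the bags containing any fixed vertex form a subtree. All hold, so the decomposition is valid with width 4 − 1 = 3.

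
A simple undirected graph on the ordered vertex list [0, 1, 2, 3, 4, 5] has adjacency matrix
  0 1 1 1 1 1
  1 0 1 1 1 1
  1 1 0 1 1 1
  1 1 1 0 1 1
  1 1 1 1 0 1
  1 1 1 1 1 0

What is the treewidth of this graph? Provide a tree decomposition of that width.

Treewidth 5.
One optimal decomposition is:
Bags: B1 = {0, 1, 2, 3, 4, 5}
Tree: (single bag)

With just one bag of size 6, the width is 6 − 1 = 5, so tw(G) ≤ 5. On the other hand G contains the 6-clique {0, 1, 2, 3, 4, 5}. A clique must lie in a single bag of any decomposition, so no decomposition can have width below 5. Combining the bounds, tw(G) = 5.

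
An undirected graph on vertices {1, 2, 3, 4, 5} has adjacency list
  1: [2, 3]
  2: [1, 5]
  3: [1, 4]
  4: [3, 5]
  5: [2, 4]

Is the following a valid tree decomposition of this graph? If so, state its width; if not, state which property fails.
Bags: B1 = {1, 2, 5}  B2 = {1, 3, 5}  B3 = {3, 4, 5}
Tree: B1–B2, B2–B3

Every vertex of G appears in some bag (union = {1, 2, 3, 4, 5}); every edge is covered by a bag; and for each vertex v the set of bags containing v is connected in the bag tree. The decomposition is therefore valid. The largest bag has 3 vertices, so the width is 2.

Yes; width 2.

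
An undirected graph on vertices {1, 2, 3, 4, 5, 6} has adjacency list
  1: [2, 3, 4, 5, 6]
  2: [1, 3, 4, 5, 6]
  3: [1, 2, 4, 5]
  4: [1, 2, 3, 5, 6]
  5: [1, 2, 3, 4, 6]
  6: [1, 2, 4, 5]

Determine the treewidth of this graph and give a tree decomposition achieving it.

Each bag holds 5 vertices, so the decomposition has width 4, which upper-bounds the treewidth. For the lower bound, the 5 vertices {1, 2, 3, 4, 5} are pairwise adjacent, and any tree decomposition puts a clique entirely inside one bag — forcing width ≥ 4. Combining the bounds, tw(G) = 4.

Treewidth 4.
One such decomposition:
Bags: B1 = {1, 2, 4, 5, 6}  B2 = {1, 2, 3, 4, 5}
Tree: B1–B2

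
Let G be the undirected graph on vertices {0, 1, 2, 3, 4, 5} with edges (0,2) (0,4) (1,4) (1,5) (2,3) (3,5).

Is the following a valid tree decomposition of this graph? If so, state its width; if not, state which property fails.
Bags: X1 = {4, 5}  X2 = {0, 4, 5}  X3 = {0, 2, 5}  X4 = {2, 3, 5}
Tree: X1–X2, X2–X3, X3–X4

No — vertex 1 appears in no bag.

A tree decomposition must satisfy three properties: every vertex lies in some bag; for every edge, both endpoints lie together in some bag; and for every vertex, the bags containing it form a connected subtree. Here vertex 1 appears in no bag, so the decomposition is invalid.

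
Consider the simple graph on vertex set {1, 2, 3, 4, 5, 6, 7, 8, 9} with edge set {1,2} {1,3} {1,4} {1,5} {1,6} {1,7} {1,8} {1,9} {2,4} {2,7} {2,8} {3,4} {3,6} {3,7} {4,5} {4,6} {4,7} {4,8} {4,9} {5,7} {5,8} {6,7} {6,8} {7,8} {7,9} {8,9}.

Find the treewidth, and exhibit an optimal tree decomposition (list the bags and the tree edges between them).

Every bag has size at most 5, so the width is 5 − 1 = 4 and tw(G) ≤ 4. On the other hand G contains the 5-clique {1, 4, 7, 8, 9}. A clique must lie in a single bag of any decomposition, so no decomposition can have width below 4. Therefore the treewidth is 4.

Treewidth 4.
Bags: B1 = {1, 4, 7, 8, 9}  B2 = {1, 2, 4, 7, 8}  B3 = {1, 4, 6, 7, 8}  B4 = {1, 3, 4, 6, 7}  B5 = {1, 4, 5, 7, 8}
Tree: B1–B2, B1–B3, B3–B4, B3–B5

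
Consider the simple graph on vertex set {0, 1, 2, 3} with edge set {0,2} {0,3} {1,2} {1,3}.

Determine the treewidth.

2

A width-2 tree decomposition is:
Bags: B1 = {0, 2, 3}  B2 = {1, 2, 3}
Tree: B1–B2
The largest bag has 3 vertices, giving width 2; this decomposition certifies tw(G) ≤ 2. The edges 3–0–2–1–3 form a cycle, so G is not a tree and its treewidth is at least 2. Combining the bounds, tw(G) = 2.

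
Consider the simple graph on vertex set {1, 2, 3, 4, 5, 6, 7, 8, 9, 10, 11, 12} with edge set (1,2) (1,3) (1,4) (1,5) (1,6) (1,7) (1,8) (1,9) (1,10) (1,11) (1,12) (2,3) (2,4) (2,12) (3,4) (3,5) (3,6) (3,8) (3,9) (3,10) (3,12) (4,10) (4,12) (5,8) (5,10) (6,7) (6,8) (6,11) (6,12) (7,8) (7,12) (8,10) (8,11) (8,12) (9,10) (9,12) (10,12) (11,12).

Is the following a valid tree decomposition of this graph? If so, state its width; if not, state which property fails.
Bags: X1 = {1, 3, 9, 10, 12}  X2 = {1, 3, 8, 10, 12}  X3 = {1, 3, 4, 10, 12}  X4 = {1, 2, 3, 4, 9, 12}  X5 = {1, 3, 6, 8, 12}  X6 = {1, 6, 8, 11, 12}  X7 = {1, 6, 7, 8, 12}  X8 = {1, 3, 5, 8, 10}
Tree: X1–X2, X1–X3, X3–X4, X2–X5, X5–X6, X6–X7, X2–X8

A tree decomposition must satisfy three properties: every vertex lies in some bag; for every edge, both endpoints lie together in some bag; and for every vertex, the bags containing it form a connected subtree. Here bags containing vertex 9 are not connected in the tree, so the decomposition is invalid.

No — bags containing vertex 9 are not connected in the tree.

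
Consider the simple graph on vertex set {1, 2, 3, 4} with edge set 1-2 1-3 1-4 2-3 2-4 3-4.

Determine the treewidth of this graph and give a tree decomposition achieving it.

With just one bag of size 4, the width is 4 − 1 = 3, so tw(G) ≤ 3. For the lower bound, the 4 vertices {1, 2, 3, 4} are pairwise adjacent, and any tree decomposition puts a clique entirely inside one bag — forcing width ≥ 3. Combining the bounds, tw(G) = 3.

Treewidth 3.
One such decomposition:
Bags: B1 = {1, 2, 3, 4}
Tree: (single bag)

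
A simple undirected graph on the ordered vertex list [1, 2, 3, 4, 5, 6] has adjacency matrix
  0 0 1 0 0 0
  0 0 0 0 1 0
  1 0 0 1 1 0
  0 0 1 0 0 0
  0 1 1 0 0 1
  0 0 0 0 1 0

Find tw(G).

1

A width-1 tree decomposition is:
Bags: B1 = {1, 3}  B2 = {3, 5}  B3 = {5, 6}  B4 = {3, 4}  B5 = {2, 5}
Tree: B1–B2, B2–B3, B2–B4, B2–B5
Each bag holds 2 vertices, so the decomposition has width 1, which upper-bounds the treewidth. Any graph with an edge has treewidth ≥ 1, and G has the edge 1–3. Therefore the treewidth is 1.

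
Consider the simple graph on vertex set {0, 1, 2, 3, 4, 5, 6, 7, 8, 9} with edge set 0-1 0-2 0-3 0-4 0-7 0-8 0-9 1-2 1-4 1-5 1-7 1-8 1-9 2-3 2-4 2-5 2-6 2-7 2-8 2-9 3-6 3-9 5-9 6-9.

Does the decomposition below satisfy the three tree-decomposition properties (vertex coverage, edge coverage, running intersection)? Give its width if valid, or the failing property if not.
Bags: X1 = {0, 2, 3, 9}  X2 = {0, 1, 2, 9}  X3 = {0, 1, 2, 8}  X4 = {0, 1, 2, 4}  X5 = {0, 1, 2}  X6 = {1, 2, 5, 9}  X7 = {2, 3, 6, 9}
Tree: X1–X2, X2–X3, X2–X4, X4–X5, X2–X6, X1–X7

No — vertex 7 appears in no bag.

A tree decomposition must satisfy three properties: every vertex lies in some bag; for every edge, both endpoints lie together in some bag; and for every vertex, the bags containing it form a connected subtree. Here vertex 7 appears in no bag, so the decomposition is invalid.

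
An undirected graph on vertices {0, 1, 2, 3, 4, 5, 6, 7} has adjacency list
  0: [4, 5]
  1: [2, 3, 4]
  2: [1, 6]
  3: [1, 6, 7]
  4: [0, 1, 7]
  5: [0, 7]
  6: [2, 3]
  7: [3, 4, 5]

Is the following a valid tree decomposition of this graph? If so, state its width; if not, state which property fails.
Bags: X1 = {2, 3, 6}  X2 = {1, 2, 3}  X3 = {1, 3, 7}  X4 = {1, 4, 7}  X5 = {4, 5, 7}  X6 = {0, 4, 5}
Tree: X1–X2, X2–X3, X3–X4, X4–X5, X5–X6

Vertex coverage: the bags together contain {0, 1, 2, 3, 4, 5, 6, 7}, the full vertex set. Edge coverage: each edge of G has both endpoints in at least one bag. Running intersection: for every vertex, the bags containing it form a connected subtree. All three properties hold, so this is a valid tree decomposition of width max|bag| − 1 = 2, and hence tw(G) ≤ 2.

Yes; width 2.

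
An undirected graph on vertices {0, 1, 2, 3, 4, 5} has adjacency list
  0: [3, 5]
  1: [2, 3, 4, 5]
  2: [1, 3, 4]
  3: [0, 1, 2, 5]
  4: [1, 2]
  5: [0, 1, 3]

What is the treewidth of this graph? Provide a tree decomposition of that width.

Each bag holds 3 vertices, so the decomposition has width 2, which upper-bounds the treewidth. Conversely, {0, 3, 5} is a clique of size 3, and the vertices of any clique must share a bag in every tree decomposition; so some bag has ≥ 3 vertices and tw(G) ≥ 2. Combining the bounds, tw(G) = 2.

Treewidth 2.
One optimal decomposition is:
Bags: B1 = {0, 3, 5}  B2 = {1, 3, 5}  B3 = {1, 2, 3}  B4 = {1, 2, 4}
Tree: B1–B2, B2–B3, B3–B4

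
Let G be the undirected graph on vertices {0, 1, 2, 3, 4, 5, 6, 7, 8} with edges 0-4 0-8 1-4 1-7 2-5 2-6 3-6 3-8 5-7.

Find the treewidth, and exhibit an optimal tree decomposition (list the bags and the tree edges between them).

Every bag has size at most 3, so the width is 3 − 1 = 2 and tw(G) ≤ 2. The edges 5–7–1–4–0–8–3–6–2–5 form a cycle, so G is not a tree and its treewidth is at least 2. Therefore the treewidth is 2.

Treewidth 2.
One such decomposition:
Bags: B1 = {1, 5, 7}  B2 = {1, 4, 5}  B3 = {0, 4, 5}  B4 = {0, 5, 8}  B5 = {3, 5, 8}  B6 = {3, 5, 6}  B7 = {2, 5, 6}
Tree: B1–B2, B2–B3, B3–B4, B4–B5, B5–B6, B6–B7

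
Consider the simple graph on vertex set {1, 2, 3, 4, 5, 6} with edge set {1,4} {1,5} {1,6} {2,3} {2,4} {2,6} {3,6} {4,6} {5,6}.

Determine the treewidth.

A width-2 tree decomposition is:
Bags: B1 = {2, 4, 6}  B2 = {1, 4, 6}  B3 = {1, 5, 6}  B4 = {2, 3, 6}
Tree: B1–B2, B2–B3, B1–B4
The largest bag has 3 vertices, giving width 2; this decomposition certifies tw(G) ≤ 2. Conversely, {1, 4, 6} is a clique of size 3, and the vertices of any clique must share a bag in every tree decomposition; so some bag has ≥ 3 vertices and tw(G) ≥ 2. Hence tw(G) = 2 exactly.

2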